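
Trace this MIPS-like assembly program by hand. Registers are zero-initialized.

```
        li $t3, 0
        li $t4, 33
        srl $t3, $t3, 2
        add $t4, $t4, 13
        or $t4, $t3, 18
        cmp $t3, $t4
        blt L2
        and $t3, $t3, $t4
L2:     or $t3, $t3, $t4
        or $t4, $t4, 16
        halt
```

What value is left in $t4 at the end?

after li $t3, 0: $t3=0
after li $t4, 33: $t4=33
after srl $t3, $t3, 2: $t3=0>>2=0
after add $t4, $t4, 13: $t4=33+13=46
after or $t4, $t3, 18: $t4=0|18=18
cmp $t3, $t4  (cmp 0,18)
blt L2: taken
after or $t3, $t3, $t4: $t3=0|18=18
after or $t4, $t4, 16: $t4=18|16=18
halt.

18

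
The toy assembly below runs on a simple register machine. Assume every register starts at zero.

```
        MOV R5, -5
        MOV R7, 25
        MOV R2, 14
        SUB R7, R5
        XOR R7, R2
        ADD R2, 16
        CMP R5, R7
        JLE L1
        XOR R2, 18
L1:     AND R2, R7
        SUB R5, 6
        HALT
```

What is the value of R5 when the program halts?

-11

MOV R5, -5 → R5=-5
MOV R7, 25 → R7=25
MOV R2, 14 → R2=14
SUB R7, R5 → R7=25-(-5)=30
XOR R7, R2 → R7=30^14=16
ADD R2, 16 → R2=14+16=30
CMP R5, R7  (cmp -5,16)
JLE L1: taken
AND R2, R7 → R2=30&16=16
SUB R5, 6 → R5=(-5)-6=-11
halt.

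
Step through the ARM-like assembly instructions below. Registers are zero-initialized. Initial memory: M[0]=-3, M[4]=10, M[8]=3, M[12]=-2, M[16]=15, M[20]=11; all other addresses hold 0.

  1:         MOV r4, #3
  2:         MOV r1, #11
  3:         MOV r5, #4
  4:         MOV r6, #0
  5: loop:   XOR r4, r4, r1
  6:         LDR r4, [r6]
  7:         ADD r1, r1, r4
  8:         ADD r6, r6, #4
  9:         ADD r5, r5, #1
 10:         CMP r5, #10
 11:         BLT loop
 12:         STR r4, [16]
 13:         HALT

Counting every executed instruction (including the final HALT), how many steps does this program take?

48

r4=3
r1=11
r5=4
r6=0
r4=3^11=8
r4=M[0]=-3
r1=11+(-3)=8
r6=0+4=4
r5=4+1=5
CMP r5, #10  (cmp 5,10)
BLT loop: taken
r4=(-3)^8=-11
r4=M[4]=10
r1=8+10=18
r6=4+4=8
r5=5+1=6
CMP r5, #10  (cmp 6,10)
BLT loop: taken
r4=10^18=24
r4=M[8]=3
r1=18+3=21
r6=8+4=12
r5=6+1=7
CMP r5, #10  (cmp 7,10)
BLT loop: taken
r4=3^21=22
r4=M[12]=-2
r1=21+(-2)=19
r6=12+4=16
r5=7+1=8
CMP r5, #10  (cmp 8,10)
BLT loop: taken
r4=(-2)^19=-19
r4=M[16]=15
r1=19+15=34
r6=16+4=20
r5=8+1=9
CMP r5, #10  (cmp 9,10)
BLT loop: taken
r4=15^34=45
r4=M[20]=11
r1=34+11=45
r6=20+4=24
r5=9+1=10
CMP r5, #10  (cmp 10,10)
BLT loop: not taken
STR r4, [16] → M[16]=11
halt.
Total executed instructions: 48.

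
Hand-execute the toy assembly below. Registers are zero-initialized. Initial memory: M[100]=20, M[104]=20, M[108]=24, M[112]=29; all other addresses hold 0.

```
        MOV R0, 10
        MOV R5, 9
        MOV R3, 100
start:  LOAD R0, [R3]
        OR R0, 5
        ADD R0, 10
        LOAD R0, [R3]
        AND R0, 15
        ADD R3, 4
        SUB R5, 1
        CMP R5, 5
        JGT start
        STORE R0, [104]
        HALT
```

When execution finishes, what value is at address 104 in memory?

R0=10
R5=9
R3=100
R0=M[100]=20
R0=20|5=21
R0=21+10=31
R0=M[100]=20
R0=20&15=4
R3=100+4=104
R5=9-1=8
CMP R5, 5  (cmp 8,5)
JGT start: taken
R0=M[104]=20
R0=20|5=21
R0=21+10=31
R0=M[104]=20
R0=20&15=4
R3=104+4=108
R5=8-1=7
CMP R5, 5  (cmp 7,5)
JGT start: taken
R0=M[108]=24
R0=24|5=29
R0=29+10=39
R0=M[108]=24
R0=24&15=8
R3=108+4=112
R5=7-1=6
CMP R5, 5  (cmp 6,5)
JGT start: taken
R0=M[112]=29
R0=29|5=29
R0=29+10=39
R0=M[112]=29
R0=29&15=13
R3=112+4=116
R5=6-1=5
CMP R5, 5  (cmp 5,5)
JGT start: not taken
STORE R0, [104] → M[104]=13
halt.

13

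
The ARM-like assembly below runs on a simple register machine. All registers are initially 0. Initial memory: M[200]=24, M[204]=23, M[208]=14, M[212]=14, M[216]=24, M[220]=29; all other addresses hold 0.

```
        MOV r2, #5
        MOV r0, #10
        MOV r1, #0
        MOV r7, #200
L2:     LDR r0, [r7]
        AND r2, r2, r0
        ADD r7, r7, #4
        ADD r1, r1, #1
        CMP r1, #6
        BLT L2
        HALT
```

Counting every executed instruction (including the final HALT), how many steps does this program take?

MOV r2, #5 → r2=5
MOV r0, #10 → r0=10
MOV r1, #0 → r1=0
MOV r7, #200 → r7=200
LDR r0, [r7] → r0=M[200]=24
AND r2, r2, r0 → r2=5&24=0
ADD r7, r7, #4 → r7=200+4=204
ADD r1, r1, #1 → r1=0+1=1
CMP r1, #6  (cmp 1,6)
BLT L2: taken
LDR r0, [r7] → r0=M[204]=23
AND r2, r2, r0 → r2=0&23=0
ADD r7, r7, #4 → r7=204+4=208
ADD r1, r1, #1 → r1=1+1=2
CMP r1, #6  (cmp 2,6)
BLT L2: taken
LDR r0, [r7] → r0=M[208]=14
AND r2, r2, r0 → r2=0&14=0
ADD r7, r7, #4 → r7=208+4=212
ADD r1, r1, #1 → r1=2+1=3
CMP r1, #6  (cmp 3,6)
BLT L2: taken
LDR r0, [r7] → r0=M[212]=14
AND r2, r2, r0 → r2=0&14=0
ADD r7, r7, #4 → r7=212+4=216
ADD r1, r1, #1 → r1=3+1=4
CMP r1, #6  (cmp 4,6)
BLT L2: taken
LDR r0, [r7] → r0=M[216]=24
AND r2, r2, r0 → r2=0&24=0
ADD r7, r7, #4 → r7=216+4=220
ADD r1, r1, #1 → r1=4+1=5
CMP r1, #6  (cmp 5,6)
BLT L2: taken
LDR r0, [r7] → r0=M[220]=29
AND r2, r2, r0 → r2=0&29=0
ADD r7, r7, #4 → r7=220+4=224
ADD r1, r1, #1 → r1=5+1=6
CMP r1, #6  (cmp 6,6)
BLT L2: not taken
halt.
Total executed instructions: 41.

41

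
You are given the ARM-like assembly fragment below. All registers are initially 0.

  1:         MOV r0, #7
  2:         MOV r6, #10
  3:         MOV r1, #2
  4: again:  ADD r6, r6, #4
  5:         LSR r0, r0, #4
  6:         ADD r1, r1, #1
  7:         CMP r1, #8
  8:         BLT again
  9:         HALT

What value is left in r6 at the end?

34

r0=7
r6=10
r1=2
r6=10+4=14
r0=7>>4=0
r1=2+1=3
CMP r1, #8  (cmp 3,8)
BLT again: taken
r6=14+4=18
r0=0>>4=0
r1=3+1=4
CMP r1, #8  (cmp 4,8)
BLT again: taken
r6=18+4=22
r0=0>>4=0
r1=4+1=5
CMP r1, #8  (cmp 5,8)
BLT again: taken
r6=22+4=26
r0=0>>4=0
r1=5+1=6
CMP r1, #8  (cmp 6,8)
BLT again: taken
r6=26+4=30
r0=0>>4=0
r1=6+1=7
CMP r1, #8  (cmp 7,8)
BLT again: taken
r6=30+4=34
r0=0>>4=0
r1=7+1=8
CMP r1, #8  (cmp 8,8)
BLT again: not taken
halt.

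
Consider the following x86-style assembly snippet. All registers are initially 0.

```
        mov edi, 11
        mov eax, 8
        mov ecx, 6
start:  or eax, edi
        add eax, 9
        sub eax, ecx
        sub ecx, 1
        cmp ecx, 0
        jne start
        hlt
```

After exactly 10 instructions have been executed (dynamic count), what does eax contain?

15

mov edi, 11 → edi=11
mov eax, 8 → eax=8
mov ecx, 6 → ecx=6
or eax, edi → eax=8|11=11
add eax, 9 → eax=11+9=20
sub eax, ecx → eax=20-6=14
sub ecx, 1 → ecx=6-1=5
cmp ecx, 0  (cmp 5,0)
jne start: taken
or eax, edi → eax=14|11=15
After step 10: eax = 15.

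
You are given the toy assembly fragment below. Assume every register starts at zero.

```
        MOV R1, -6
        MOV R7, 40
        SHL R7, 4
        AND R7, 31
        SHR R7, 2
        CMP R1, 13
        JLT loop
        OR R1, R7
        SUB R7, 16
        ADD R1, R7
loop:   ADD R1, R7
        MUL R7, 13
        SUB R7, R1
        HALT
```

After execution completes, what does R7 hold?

MOV R1, -6 → R1=-6
MOV R7, 40 → R7=40
SHL R7, 4 → R7=40<<4=640
AND R7, 31 → R7=640&31=0
SHR R7, 2 → R7=0>>2=0
CMP R1, 13  (cmp -6,13)
JLT loop: taken
ADD R1, R7 → R1=(-6)+0=-6
MUL R7, 13 → R7=0*13=0
SUB R7, R1 → R7=0-(-6)=6
halt.

6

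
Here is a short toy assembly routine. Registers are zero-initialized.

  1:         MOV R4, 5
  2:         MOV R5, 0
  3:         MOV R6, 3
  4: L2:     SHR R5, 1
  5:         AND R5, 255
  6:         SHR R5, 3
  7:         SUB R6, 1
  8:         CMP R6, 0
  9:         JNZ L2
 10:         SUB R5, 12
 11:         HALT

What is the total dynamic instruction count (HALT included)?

23

R4=5
R5=0
R6=3
R5=0>>1=0
R5=0&255=0
R5=0>>3=0
R6=3-1=2
CMP R6, 0  (cmp 2,0)
JNZ L2: taken
R5=0>>1=0
R5=0&255=0
R5=0>>3=0
R6=2-1=1
CMP R6, 0  (cmp 1,0)
JNZ L2: taken
R5=0>>1=0
R5=0&255=0
R5=0>>3=0
R6=1-1=0
CMP R6, 0  (cmp 0,0)
JNZ L2: not taken
R5=0-12=-12
halt.
Total executed instructions: 23.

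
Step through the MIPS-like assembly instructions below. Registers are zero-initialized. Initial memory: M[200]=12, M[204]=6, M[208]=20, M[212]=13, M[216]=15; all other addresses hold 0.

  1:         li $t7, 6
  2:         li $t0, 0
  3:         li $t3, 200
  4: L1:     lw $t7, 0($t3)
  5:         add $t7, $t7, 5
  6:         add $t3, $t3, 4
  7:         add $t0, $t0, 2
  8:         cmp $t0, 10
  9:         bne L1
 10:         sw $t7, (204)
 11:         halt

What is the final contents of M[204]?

li $t7, 6 → $t7=6
li $t0, 0 → $t0=0
li $t3, 200 → $t3=200
lw $t7, 0($t3) → $t7=M[200]=12
add $t7, $t7, 5 → $t7=12+5=17
add $t3, $t3, 4 → $t3=200+4=204
add $t0, $t0, 2 → $t0=0+2=2
cmp $t0, 10  (cmp 2,10)
bne L1: taken
lw $t7, 0($t3) → $t7=M[204]=6
add $t7, $t7, 5 → $t7=6+5=11
add $t3, $t3, 4 → $t3=204+4=208
add $t0, $t0, 2 → $t0=2+2=4
cmp $t0, 10  (cmp 4,10)
bne L1: taken
lw $t7, 0($t3) → $t7=M[208]=20
add $t7, $t7, 5 → $t7=20+5=25
add $t3, $t3, 4 → $t3=208+4=212
add $t0, $t0, 2 → $t0=4+2=6
cmp $t0, 10  (cmp 6,10)
bne L1: taken
lw $t7, 0($t3) → $t7=M[212]=13
add $t7, $t7, 5 → $t7=13+5=18
add $t3, $t3, 4 → $t3=212+4=216
add $t0, $t0, 2 → $t0=6+2=8
cmp $t0, 10  (cmp 8,10)
bne L1: taken
lw $t7, 0($t3) → $t7=M[216]=15
add $t7, $t7, 5 → $t7=15+5=20
add $t3, $t3, 4 → $t3=216+4=220
add $t0, $t0, 2 → $t0=8+2=10
cmp $t0, 10  (cmp 10,10)
bne L1: not taken
sw $t7, (204) → M[204]=20
halt.

20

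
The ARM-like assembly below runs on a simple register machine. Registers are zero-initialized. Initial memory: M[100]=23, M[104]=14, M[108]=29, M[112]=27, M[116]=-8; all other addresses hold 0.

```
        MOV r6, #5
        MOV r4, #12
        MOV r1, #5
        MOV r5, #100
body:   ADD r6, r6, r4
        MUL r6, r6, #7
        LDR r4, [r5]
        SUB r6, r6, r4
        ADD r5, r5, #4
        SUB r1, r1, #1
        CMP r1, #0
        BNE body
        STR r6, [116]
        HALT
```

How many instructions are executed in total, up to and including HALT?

46

MOV r6, #5 → r6=5
MOV r4, #12 → r4=12
MOV r1, #5 → r1=5
MOV r5, #100 → r5=100
ADD r6, r6, r4 → r6=5+12=17
MUL r6, r6, #7 → r6=17*7=119
LDR r4, [r5] → r4=M[100]=23
SUB r6, r6, r4 → r6=119-23=96
ADD r5, r5, #4 → r5=100+4=104
SUB r1, r1, #1 → r1=5-1=4
CMP r1, #0  (cmp 4,0)
BNE body: taken
ADD r6, r6, r4 → r6=96+23=119
MUL r6, r6, #7 → r6=119*7=833
LDR r4, [r5] → r4=M[104]=14
SUB r6, r6, r4 → r6=833-14=819
ADD r5, r5, #4 → r5=104+4=108
SUB r1, r1, #1 → r1=4-1=3
CMP r1, #0  (cmp 3,0)
BNE body: taken
ADD r6, r6, r4 → r6=819+14=833
MUL r6, r6, #7 → r6=833*7=5831
LDR r4, [r5] → r4=M[108]=29
SUB r6, r6, r4 → r6=5831-29=5802
ADD r5, r5, #4 → r5=108+4=112
SUB r1, r1, #1 → r1=3-1=2
CMP r1, #0  (cmp 2,0)
BNE body: taken
ADD r6, r6, r4 → r6=5802+29=5831
MUL r6, r6, #7 → r6=5831*7=40817
LDR r4, [r5] → r4=M[112]=27
SUB r6, r6, r4 → r6=40817-27=40790
ADD r5, r5, #4 → r5=112+4=116
SUB r1, r1, #1 → r1=2-1=1
CMP r1, #0  (cmp 1,0)
BNE body: taken
ADD r6, r6, r4 → r6=40790+27=40817
MUL r6, r6, #7 → r6=40817*7=285719
LDR r4, [r5] → r4=M[116]=-8
SUB r6, r6, r4 → r6=285719-(-8)=285727
ADD r5, r5, #4 → r5=116+4=120
SUB r1, r1, #1 → r1=1-1=0
CMP r1, #0  (cmp 0,0)
BNE body: not taken
STR r6, [116] → M[116]=285727
halt.
Total executed instructions: 46.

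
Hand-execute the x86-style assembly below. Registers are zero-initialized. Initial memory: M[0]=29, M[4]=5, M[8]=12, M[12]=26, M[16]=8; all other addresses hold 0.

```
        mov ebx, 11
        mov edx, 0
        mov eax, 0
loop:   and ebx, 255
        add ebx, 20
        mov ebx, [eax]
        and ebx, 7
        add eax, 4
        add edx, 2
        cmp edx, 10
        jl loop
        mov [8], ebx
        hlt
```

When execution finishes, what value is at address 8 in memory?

0

ebx=11
edx=0
eax=0
ebx=11&255=11
ebx=11+20=31
ebx=M[0]=29
ebx=29&7=5
eax=0+4=4
edx=0+2=2
cmp edx, 10  (cmp 2,10)
jl loop: taken
ebx=5&255=5
ebx=5+20=25
ebx=M[4]=5
ebx=5&7=5
eax=4+4=8
edx=2+2=4
cmp edx, 10  (cmp 4,10)
jl loop: taken
ebx=5&255=5
ebx=5+20=25
ebx=M[8]=12
ebx=12&7=4
eax=8+4=12
edx=4+2=6
cmp edx, 10  (cmp 6,10)
jl loop: taken
ebx=4&255=4
ebx=4+20=24
ebx=M[12]=26
ebx=26&7=2
eax=12+4=16
edx=6+2=8
cmp edx, 10  (cmp 8,10)
jl loop: taken
ebx=2&255=2
ebx=2+20=22
ebx=M[16]=8
ebx=8&7=0
eax=16+4=20
edx=8+2=10
cmp edx, 10  (cmp 10,10)
jl loop: not taken
mov [8], ebx → M[8]=0
halt.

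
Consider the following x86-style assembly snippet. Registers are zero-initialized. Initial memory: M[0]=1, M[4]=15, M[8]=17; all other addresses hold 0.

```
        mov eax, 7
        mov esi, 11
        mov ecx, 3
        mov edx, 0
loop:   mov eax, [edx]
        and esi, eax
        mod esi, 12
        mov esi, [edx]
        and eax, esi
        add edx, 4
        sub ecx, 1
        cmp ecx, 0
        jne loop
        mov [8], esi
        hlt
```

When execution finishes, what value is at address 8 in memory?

mov eax, 7 → eax=7
mov esi, 11 → esi=11
mov ecx, 3 → ecx=3
mov edx, 0 → edx=0
mov eax, [edx] → eax=M[0]=1
and esi, eax → esi=11&1=1
mod esi, 12 → esi=1%12=1
mov esi, [edx] → esi=M[0]=1
and eax, esi → eax=1&1=1
add edx, 4 → edx=0+4=4
sub ecx, 1 → ecx=3-1=2
cmp ecx, 0  (cmp 2,0)
jne loop: taken
mov eax, [edx] → eax=M[4]=15
and esi, eax → esi=1&15=1
mod esi, 12 → esi=1%12=1
mov esi, [edx] → esi=M[4]=15
and eax, esi → eax=15&15=15
add edx, 4 → edx=4+4=8
sub ecx, 1 → ecx=2-1=1
cmp ecx, 0  (cmp 1,0)
jne loop: taken
mov eax, [edx] → eax=M[8]=17
and esi, eax → esi=15&17=1
mod esi, 12 → esi=1%12=1
mov esi, [edx] → esi=M[8]=17
and eax, esi → eax=17&17=17
add edx, 4 → edx=8+4=12
sub ecx, 1 → ecx=1-1=0
cmp ecx, 0  (cmp 0,0)
jne loop: not taken
mov [8], esi → M[8]=17
halt.

17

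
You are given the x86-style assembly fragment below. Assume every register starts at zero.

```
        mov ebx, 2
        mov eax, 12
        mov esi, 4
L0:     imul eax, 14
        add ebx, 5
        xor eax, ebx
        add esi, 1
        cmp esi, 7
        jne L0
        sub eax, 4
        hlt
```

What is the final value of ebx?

ebx=2
eax=12
esi=4
eax=12*14=168
ebx=2+5=7
eax=168^7=175
esi=4+1=5
cmp esi, 7  (cmp 5,7)
jne L0: taken
eax=175*14=2450
ebx=7+5=12
eax=2450^12=2462
esi=5+1=6
cmp esi, 7  (cmp 6,7)
jne L0: taken
eax=2462*14=34468
ebx=12+5=17
eax=34468^17=34485
esi=6+1=7
cmp esi, 7  (cmp 7,7)
jne L0: not taken
eax=34485-4=34481
halt.

17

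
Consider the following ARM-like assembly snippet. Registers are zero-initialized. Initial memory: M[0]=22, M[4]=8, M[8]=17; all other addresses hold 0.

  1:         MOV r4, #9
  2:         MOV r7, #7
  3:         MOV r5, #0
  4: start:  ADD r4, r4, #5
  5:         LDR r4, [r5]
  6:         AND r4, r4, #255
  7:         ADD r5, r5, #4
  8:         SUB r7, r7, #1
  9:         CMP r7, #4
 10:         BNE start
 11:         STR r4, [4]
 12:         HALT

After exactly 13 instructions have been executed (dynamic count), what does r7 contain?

MOV r4, #9 → r4=9
MOV r7, #7 → r7=7
MOV r5, #0 → r5=0
ADD r4, r4, #5 → r4=9+5=14
LDR r4, [r5] → r4=M[0]=22
AND r4, r4, #255 → r4=22&255=22
ADD r5, r5, #4 → r5=0+4=4
SUB r7, r7, #1 → r7=7-1=6
CMP r7, #4  (cmp 6,4)
BNE start: taken
ADD r4, r4, #5 → r4=22+5=27
LDR r4, [r5] → r4=M[4]=8
AND r4, r4, #255 → r4=8&255=8
After step 13: r7 = 6.

6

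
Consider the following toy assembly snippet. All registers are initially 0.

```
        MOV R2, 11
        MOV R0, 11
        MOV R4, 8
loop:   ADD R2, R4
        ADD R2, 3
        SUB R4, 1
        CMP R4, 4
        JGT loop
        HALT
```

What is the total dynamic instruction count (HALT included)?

after MOV R2, 11: R2=11
after MOV R0, 11: R0=11
after MOV R4, 8: R4=8
after ADD R2, R4: R2=11+8=19
after ADD R2, 3: R2=19+3=22
after SUB R4, 1: R4=8-1=7
CMP R4, 4  (cmp 7,4)
JGT loop: taken
after ADD R2, R4: R2=22+7=29
after ADD R2, 3: R2=29+3=32
after SUB R4, 1: R4=7-1=6
CMP R4, 4  (cmp 6,4)
JGT loop: taken
after ADD R2, R4: R2=32+6=38
after ADD R2, 3: R2=38+3=41
after SUB R4, 1: R4=6-1=5
CMP R4, 4  (cmp 5,4)
JGT loop: taken
after ADD R2, R4: R2=41+5=46
after ADD R2, 3: R2=46+3=49
after SUB R4, 1: R4=5-1=4
CMP R4, 4  (cmp 4,4)
JGT loop: not taken
halt.
Total executed instructions: 24.

24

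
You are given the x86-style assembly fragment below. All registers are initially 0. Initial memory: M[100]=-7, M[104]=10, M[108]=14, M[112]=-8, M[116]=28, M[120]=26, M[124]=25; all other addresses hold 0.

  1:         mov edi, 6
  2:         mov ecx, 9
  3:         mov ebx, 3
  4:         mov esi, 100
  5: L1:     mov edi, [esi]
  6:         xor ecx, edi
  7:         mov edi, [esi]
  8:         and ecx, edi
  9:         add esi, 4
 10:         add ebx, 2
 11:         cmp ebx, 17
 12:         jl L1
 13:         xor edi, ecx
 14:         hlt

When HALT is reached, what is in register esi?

mov edi, 6 → edi=6
mov ecx, 9 → ecx=9
mov ebx, 3 → ebx=3
mov esi, 100 → esi=100
mov edi, [esi] → edi=M[100]=-7
xor ecx, edi → ecx=9^(-7)=-16
mov edi, [esi] → edi=M[100]=-7
and ecx, edi → ecx=(-16)&(-7)=-16
add esi, 4 → esi=100+4=104
add ebx, 2 → ebx=3+2=5
cmp ebx, 17  (cmp 5,17)
jl L1: taken
mov edi, [esi] → edi=M[104]=10
xor ecx, edi → ecx=(-16)^10=-6
mov edi, [esi] → edi=M[104]=10
and ecx, edi → ecx=(-6)&10=10
add esi, 4 → esi=104+4=108
add ebx, 2 → ebx=5+2=7
cmp ebx, 17  (cmp 7,17)
jl L1: taken
mov edi, [esi] → edi=M[108]=14
xor ecx, edi → ecx=10^14=4
mov edi, [esi] → edi=M[108]=14
and ecx, edi → ecx=4&14=4
add esi, 4 → esi=108+4=112
add ebx, 2 → ebx=7+2=9
cmp ebx, 17  (cmp 9,17)
jl L1: taken
mov edi, [esi] → edi=M[112]=-8
xor ecx, edi → ecx=4^(-8)=-4
mov edi, [esi] → edi=M[112]=-8
and ecx, edi → ecx=(-4)&(-8)=-8
add esi, 4 → esi=112+4=116
add ebx, 2 → ebx=9+2=11
cmp ebx, 17  (cmp 11,17)
jl L1: taken
mov edi, [esi] → edi=M[116]=28
xor ecx, edi → ecx=(-8)^28=-28
mov edi, [esi] → edi=M[116]=28
and ecx, edi → ecx=(-28)&28=4
add esi, 4 → esi=116+4=120
add ebx, 2 → ebx=11+2=13
cmp ebx, 17  (cmp 13,17)
jl L1: taken
mov edi, [esi] → edi=M[120]=26
xor ecx, edi → ecx=4^26=30
mov edi, [esi] → edi=M[120]=26
and ecx, edi → ecx=30&26=26
add esi, 4 → esi=120+4=124
add ebx, 2 → ebx=13+2=15
cmp ebx, 17  (cmp 15,17)
jl L1: taken
mov edi, [esi] → edi=M[124]=25
xor ecx, edi → ecx=26^25=3
mov edi, [esi] → edi=M[124]=25
and ecx, edi → ecx=3&25=1
add esi, 4 → esi=124+4=128
add ebx, 2 → ebx=15+2=17
cmp ebx, 17  (cmp 17,17)
jl L1: not taken
xor edi, ecx → edi=25^1=24
halt.

128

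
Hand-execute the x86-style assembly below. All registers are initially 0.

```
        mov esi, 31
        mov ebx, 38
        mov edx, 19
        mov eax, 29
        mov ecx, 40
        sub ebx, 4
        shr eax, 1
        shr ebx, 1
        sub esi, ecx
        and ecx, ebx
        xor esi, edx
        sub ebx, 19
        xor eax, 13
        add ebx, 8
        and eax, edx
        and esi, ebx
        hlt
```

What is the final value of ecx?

0

after mov esi, 31: esi=31
after mov ebx, 38: ebx=38
after mov edx, 19: edx=19
after mov eax, 29: eax=29
after mov ecx, 40: ecx=40
after sub ebx, 4: ebx=38-4=34
after shr eax, 1: eax=29>>1=14
after shr ebx, 1: ebx=34>>1=17
after sub esi, ecx: esi=31-40=-9
after and ecx, ebx: ecx=40&17=0
after xor esi, edx: esi=(-9)^19=-28
after sub ebx, 19: ebx=17-19=-2
after xor eax, 13: eax=14^13=3
after add ebx, 8: ebx=(-2)+8=6
after and eax, edx: eax=3&19=3
after and esi, ebx: esi=(-28)&6=4
halt.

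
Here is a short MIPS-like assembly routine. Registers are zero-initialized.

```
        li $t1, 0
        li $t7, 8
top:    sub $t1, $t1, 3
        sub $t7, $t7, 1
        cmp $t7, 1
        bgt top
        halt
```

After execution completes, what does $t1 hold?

-21

li $t1, 0 → $t1=0
li $t7, 8 → $t7=8
sub $t1, $t1, 3 → $t1=0-3=-3
sub $t7, $t7, 1 → $t7=8-1=7
cmp $t7, 1  (cmp 7,1)
bgt top: taken
sub $t1, $t1, 3 → $t1=(-3)-3=-6
sub $t7, $t7, 1 → $t7=7-1=6
cmp $t7, 1  (cmp 6,1)
bgt top: taken
sub $t1, $t1, 3 → $t1=(-6)-3=-9
sub $t7, $t7, 1 → $t7=6-1=5
cmp $t7, 1  (cmp 5,1)
bgt top: taken
sub $t1, $t1, 3 → $t1=(-9)-3=-12
sub $t7, $t7, 1 → $t7=5-1=4
cmp $t7, 1  (cmp 4,1)
bgt top: taken
sub $t1, $t1, 3 → $t1=(-12)-3=-15
sub $t7, $t7, 1 → $t7=4-1=3
cmp $t7, 1  (cmp 3,1)
bgt top: taken
sub $t1, $t1, 3 → $t1=(-15)-3=-18
sub $t7, $t7, 1 → $t7=3-1=2
cmp $t7, 1  (cmp 2,1)
bgt top: taken
sub $t1, $t1, 3 → $t1=(-18)-3=-21
sub $t7, $t7, 1 → $t7=2-1=1
cmp $t7, 1  (cmp 1,1)
bgt top: not taken
halt.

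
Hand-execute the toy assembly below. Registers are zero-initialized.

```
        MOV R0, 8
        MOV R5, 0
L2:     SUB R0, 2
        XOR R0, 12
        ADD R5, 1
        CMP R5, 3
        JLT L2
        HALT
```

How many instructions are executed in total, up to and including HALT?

R0=8
R5=0
R0=8-2=6
R0=6^12=10
R5=0+1=1
CMP R5, 3  (cmp 1,3)
JLT L2: taken
R0=10-2=8
R0=8^12=4
R5=1+1=2
CMP R5, 3  (cmp 2,3)
JLT L2: taken
R0=4-2=2
R0=2^12=14
R5=2+1=3
CMP R5, 3  (cmp 3,3)
JLT L2: not taken
halt.
Total executed instructions: 18.

18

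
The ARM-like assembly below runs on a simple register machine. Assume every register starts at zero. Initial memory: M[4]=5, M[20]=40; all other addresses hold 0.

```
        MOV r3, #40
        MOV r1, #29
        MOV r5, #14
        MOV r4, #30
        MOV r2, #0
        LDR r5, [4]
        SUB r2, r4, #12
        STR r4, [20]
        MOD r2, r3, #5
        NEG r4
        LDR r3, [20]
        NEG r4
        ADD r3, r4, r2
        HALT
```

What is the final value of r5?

5

MOV r3, #40 → r3=40
MOV r1, #29 → r1=29
MOV r5, #14 → r5=14
MOV r4, #30 → r4=30
MOV r2, #0 → r2=0
LDR r5, [4] → r5=M[4]=5
SUB r2, r4, #12 → r2=30-12=18
STR r4, [20] → M[20]=30
MOD r2, r3, #5 → r2=40%5=0
NEG r4 → r4=-(30)=-30
LDR r3, [20] → r3=M[20]=30
NEG r4 → r4=-(-30)=30
ADD r3, r4, r2 → r3=30+0=30
halt.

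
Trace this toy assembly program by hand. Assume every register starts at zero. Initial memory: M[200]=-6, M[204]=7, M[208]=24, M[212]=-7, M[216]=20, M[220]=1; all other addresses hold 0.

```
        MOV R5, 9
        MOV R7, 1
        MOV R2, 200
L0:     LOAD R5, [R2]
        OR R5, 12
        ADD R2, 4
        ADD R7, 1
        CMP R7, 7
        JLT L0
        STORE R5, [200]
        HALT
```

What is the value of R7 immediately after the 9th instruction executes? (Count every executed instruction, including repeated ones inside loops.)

R5=9
R7=1
R2=200
R5=M[200]=-6
R5=(-6)|12=-2
R2=200+4=204
R7=1+1=2
CMP R7, 7  (cmp 2,7)
JLT L0: taken
After step 9: R7 = 2.

2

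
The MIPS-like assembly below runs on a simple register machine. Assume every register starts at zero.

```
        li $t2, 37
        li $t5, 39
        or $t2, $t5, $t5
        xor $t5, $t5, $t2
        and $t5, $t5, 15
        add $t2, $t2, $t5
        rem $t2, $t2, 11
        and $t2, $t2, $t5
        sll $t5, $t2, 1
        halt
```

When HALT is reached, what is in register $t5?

0

$t2=37
$t5=39
$t2=39|39=39
$t5=39^39=0
$t5=0&15=0
$t2=39+0=39
$t2=39%11=6
$t2=6&0=0
$t5=0<<1=0
halt.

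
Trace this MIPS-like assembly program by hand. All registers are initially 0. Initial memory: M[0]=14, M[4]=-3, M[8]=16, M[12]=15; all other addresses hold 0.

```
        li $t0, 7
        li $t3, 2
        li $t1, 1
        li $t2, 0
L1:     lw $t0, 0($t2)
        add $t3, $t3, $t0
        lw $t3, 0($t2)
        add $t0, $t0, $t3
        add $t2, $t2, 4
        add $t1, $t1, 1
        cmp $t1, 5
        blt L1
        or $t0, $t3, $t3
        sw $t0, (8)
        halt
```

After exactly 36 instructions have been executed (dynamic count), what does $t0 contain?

li $t0, 7 → $t0=7
li $t3, 2 → $t3=2
li $t1, 1 → $t1=1
li $t2, 0 → $t2=0
lw $t0, 0($t2) → $t0=M[0]=14
add $t3, $t3, $t0 → $t3=2+14=16
lw $t3, 0($t2) → $t3=M[0]=14
add $t0, $t0, $t3 → $t0=14+14=28
add $t2, $t2, 4 → $t2=0+4=4
add $t1, $t1, 1 → $t1=1+1=2
cmp $t1, 5  (cmp 2,5)
blt L1: taken
lw $t0, 0($t2) → $t0=M[4]=-3
add $t3, $t3, $t0 → $t3=14+(-3)=11
lw $t3, 0($t2) → $t3=M[4]=-3
add $t0, $t0, $t3 → $t0=(-3)+(-3)=-6
add $t2, $t2, 4 → $t2=4+4=8
add $t1, $t1, 1 → $t1=2+1=3
cmp $t1, 5  (cmp 3,5)
blt L1: taken
lw $t0, 0($t2) → $t0=M[8]=16
add $t3, $t3, $t0 → $t3=(-3)+16=13
lw $t3, 0($t2) → $t3=M[8]=16
add $t0, $t0, $t3 → $t0=16+16=32
add $t2, $t2, 4 → $t2=8+4=12
add $t1, $t1, 1 → $t1=3+1=4
cmp $t1, 5  (cmp 4,5)
blt L1: taken
lw $t0, 0($t2) → $t0=M[12]=15
add $t3, $t3, $t0 → $t3=16+15=31
lw $t3, 0($t2) → $t3=M[12]=15
add $t0, $t0, $t3 → $t0=15+15=30
add $t2, $t2, 4 → $t2=12+4=16
add $t1, $t1, 1 → $t1=4+1=5
cmp $t1, 5  (cmp 5,5)
blt L1: not taken
After step 36: $t0 = 30.

30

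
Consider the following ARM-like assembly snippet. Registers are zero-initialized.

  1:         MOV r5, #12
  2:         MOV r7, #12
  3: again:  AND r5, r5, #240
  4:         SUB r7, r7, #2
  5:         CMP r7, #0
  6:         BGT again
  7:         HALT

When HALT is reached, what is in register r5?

MOV r5, #12 → r5=12
MOV r7, #12 → r7=12
AND r5, r5, #240 → r5=12&240=0
SUB r7, r7, #2 → r7=12-2=10
CMP r7, #0  (cmp 10,0)
BGT again: taken
AND r5, r5, #240 → r5=0&240=0
SUB r7, r7, #2 → r7=10-2=8
CMP r7, #0  (cmp 8,0)
BGT again: taken
AND r5, r5, #240 → r5=0&240=0
SUB r7, r7, #2 → r7=8-2=6
CMP r7, #0  (cmp 6,0)
BGT again: taken
AND r5, r5, #240 → r5=0&240=0
SUB r7, r7, #2 → r7=6-2=4
CMP r7, #0  (cmp 4,0)
BGT again: taken
AND r5, r5, #240 → r5=0&240=0
SUB r7, r7, #2 → r7=4-2=2
CMP r7, #0  (cmp 2,0)
BGT again: taken
AND r5, r5, #240 → r5=0&240=0
SUB r7, r7, #2 → r7=2-2=0
CMP r7, #0  (cmp 0,0)
BGT again: not taken
halt.

0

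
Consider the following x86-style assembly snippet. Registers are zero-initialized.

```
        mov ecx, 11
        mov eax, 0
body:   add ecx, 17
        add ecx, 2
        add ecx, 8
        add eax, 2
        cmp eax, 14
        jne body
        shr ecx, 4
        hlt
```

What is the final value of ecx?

ecx=11
eax=0
ecx=11+17=28
ecx=28+2=30
ecx=30+8=38
eax=0+2=2
cmp eax, 14  (cmp 2,14)
jne body: taken
ecx=38+17=55
ecx=55+2=57
ecx=57+8=65
eax=2+2=4
cmp eax, 14  (cmp 4,14)
jne body: taken
ecx=65+17=82
ecx=82+2=84
ecx=84+8=92
eax=4+2=6
cmp eax, 14  (cmp 6,14)
jne body: taken
ecx=92+17=109
ecx=109+2=111
ecx=111+8=119
eax=6+2=8
cmp eax, 14  (cmp 8,14)
jne body: taken
ecx=119+17=136
ecx=136+2=138
ecx=138+8=146
eax=8+2=10
cmp eax, 14  (cmp 10,14)
jne body: taken
ecx=146+17=163
ecx=163+2=165
ecx=165+8=173
eax=10+2=12
cmp eax, 14  (cmp 12,14)
jne body: taken
ecx=173+17=190
ecx=190+2=192
ecx=192+8=200
eax=12+2=14
cmp eax, 14  (cmp 14,14)
jne body: not taken
ecx=200>>4=12
halt.

12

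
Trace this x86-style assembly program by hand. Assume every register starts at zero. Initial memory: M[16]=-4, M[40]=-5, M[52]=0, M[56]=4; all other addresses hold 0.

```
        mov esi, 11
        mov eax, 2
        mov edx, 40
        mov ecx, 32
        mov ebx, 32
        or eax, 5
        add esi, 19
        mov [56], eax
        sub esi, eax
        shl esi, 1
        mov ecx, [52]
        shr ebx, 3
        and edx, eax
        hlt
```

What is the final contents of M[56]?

7

esi=11
eax=2
edx=40
ecx=32
ebx=32
eax=2|5=7
esi=11+19=30
mov [56], eax → M[56]=7
esi=30-7=23
esi=23<<1=46
ecx=M[52]=0
ebx=32>>3=4
edx=40&7=0
halt.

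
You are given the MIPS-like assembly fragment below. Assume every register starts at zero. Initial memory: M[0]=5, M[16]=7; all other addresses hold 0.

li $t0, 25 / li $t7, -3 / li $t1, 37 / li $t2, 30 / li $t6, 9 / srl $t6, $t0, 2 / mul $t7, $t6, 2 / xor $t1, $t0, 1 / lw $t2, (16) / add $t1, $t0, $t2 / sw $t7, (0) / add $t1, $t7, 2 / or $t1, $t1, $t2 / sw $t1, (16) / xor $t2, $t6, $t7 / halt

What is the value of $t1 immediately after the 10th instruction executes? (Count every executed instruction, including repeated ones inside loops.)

32

after li $t0, 25: $t0=25
after li $t7, -3: $t7=-3
after li $t1, 37: $t1=37
after li $t2, 30: $t2=30
after li $t6, 9: $t6=9
after srl $t6, $t0, 2: $t6=25>>2=6
after mul $t7, $t6, 2: $t7=6*2=12
after xor $t1, $t0, 1: $t1=25^1=24
after lw $t2, (16): $t2=M[16]=7
after add $t1, $t0, $t2: $t1=25+7=32
After step 10: $t1 = 32.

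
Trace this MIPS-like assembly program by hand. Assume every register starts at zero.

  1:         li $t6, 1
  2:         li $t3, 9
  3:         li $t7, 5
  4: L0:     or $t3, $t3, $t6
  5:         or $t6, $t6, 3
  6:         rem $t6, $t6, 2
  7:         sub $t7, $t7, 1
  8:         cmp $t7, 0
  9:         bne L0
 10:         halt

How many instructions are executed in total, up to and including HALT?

after li $t6, 1: $t6=1
after li $t3, 9: $t3=9
after li $t7, 5: $t7=5
after or $t3, $t3, $t6: $t3=9|1=9
after or $t6, $t6, 3: $t6=1|3=3
after rem $t6, $t6, 2: $t6=3%2=1
after sub $t7, $t7, 1: $t7=5-1=4
cmp $t7, 0  (cmp 4,0)
bne L0: taken
after or $t3, $t3, $t6: $t3=9|1=9
after or $t6, $t6, 3: $t6=1|3=3
after rem $t6, $t6, 2: $t6=3%2=1
after sub $t7, $t7, 1: $t7=4-1=3
cmp $t7, 0  (cmp 3,0)
bne L0: taken
after or $t3, $t3, $t6: $t3=9|1=9
after or $t6, $t6, 3: $t6=1|3=3
after rem $t6, $t6, 2: $t6=3%2=1
after sub $t7, $t7, 1: $t7=3-1=2
cmp $t7, 0  (cmp 2,0)
bne L0: taken
after or $t3, $t3, $t6: $t3=9|1=9
after or $t6, $t6, 3: $t6=1|3=3
after rem $t6, $t6, 2: $t6=3%2=1
after sub $t7, $t7, 1: $t7=2-1=1
cmp $t7, 0  (cmp 1,0)
bne L0: taken
after or $t3, $t3, $t6: $t3=9|1=9
after or $t6, $t6, 3: $t6=1|3=3
after rem $t6, $t6, 2: $t6=3%2=1
after sub $t7, $t7, 1: $t7=1-1=0
cmp $t7, 0  (cmp 0,0)
bne L0: not taken
halt.
Total executed instructions: 34.

34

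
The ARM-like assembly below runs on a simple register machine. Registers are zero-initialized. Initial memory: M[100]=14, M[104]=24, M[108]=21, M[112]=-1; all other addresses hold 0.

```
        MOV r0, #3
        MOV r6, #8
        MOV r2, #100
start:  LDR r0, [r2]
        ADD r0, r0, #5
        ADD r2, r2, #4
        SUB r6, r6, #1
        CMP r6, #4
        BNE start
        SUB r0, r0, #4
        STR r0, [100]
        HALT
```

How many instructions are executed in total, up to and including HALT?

30

MOV r0, #3 → r0=3
MOV r6, #8 → r6=8
MOV r2, #100 → r2=100
LDR r0, [r2] → r0=M[100]=14
ADD r0, r0, #5 → r0=14+5=19
ADD r2, r2, #4 → r2=100+4=104
SUB r6, r6, #1 → r6=8-1=7
CMP r6, #4  (cmp 7,4)
BNE start: taken
LDR r0, [r2] → r0=M[104]=24
ADD r0, r0, #5 → r0=24+5=29
ADD r2, r2, #4 → r2=104+4=108
SUB r6, r6, #1 → r6=7-1=6
CMP r6, #4  (cmp 6,4)
BNE start: taken
LDR r0, [r2] → r0=M[108]=21
ADD r0, r0, #5 → r0=21+5=26
ADD r2, r2, #4 → r2=108+4=112
SUB r6, r6, #1 → r6=6-1=5
CMP r6, #4  (cmp 5,4)
BNE start: taken
LDR r0, [r2] → r0=M[112]=-1
ADD r0, r0, #5 → r0=(-1)+5=4
ADD r2, r2, #4 → r2=112+4=116
SUB r6, r6, #1 → r6=5-1=4
CMP r6, #4  (cmp 4,4)
BNE start: not taken
SUB r0, r0, #4 → r0=4-4=0
STR r0, [100] → M[100]=0
halt.
Total executed instructions: 30.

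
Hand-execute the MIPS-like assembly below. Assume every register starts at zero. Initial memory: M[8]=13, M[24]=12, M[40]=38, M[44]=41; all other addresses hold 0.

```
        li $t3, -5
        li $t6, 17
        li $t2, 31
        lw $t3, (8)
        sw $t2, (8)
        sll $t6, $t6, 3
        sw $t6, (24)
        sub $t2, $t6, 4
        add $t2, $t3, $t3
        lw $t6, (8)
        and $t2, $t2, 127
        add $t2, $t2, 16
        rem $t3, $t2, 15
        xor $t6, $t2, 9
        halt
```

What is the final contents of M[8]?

li $t3, -5 → $t3=-5
li $t6, 17 → $t6=17
li $t2, 31 → $t2=31
lw $t3, (8) → $t3=M[8]=13
sw $t2, (8) → M[8]=31
sll $t6, $t6, 3 → $t6=17<<3=136
sw $t6, (24) → M[24]=136
sub $t2, $t6, 4 → $t2=136-4=132
add $t2, $t3, $t3 → $t2=13+13=26
lw $t6, (8) → $t6=M[8]=31
and $t2, $t2, 127 → $t2=26&127=26
add $t2, $t2, 16 → $t2=26+16=42
rem $t3, $t2, 15 → $t3=42%15=12
xor $t6, $t2, 9 → $t6=42^9=35
halt.

31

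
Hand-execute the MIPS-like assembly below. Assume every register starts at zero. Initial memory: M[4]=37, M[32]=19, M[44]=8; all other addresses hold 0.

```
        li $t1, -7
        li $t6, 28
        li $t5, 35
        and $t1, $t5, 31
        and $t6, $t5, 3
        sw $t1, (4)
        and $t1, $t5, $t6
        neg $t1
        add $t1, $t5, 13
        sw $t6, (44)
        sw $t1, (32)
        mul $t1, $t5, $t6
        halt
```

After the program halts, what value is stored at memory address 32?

after li $t1, -7: $t1=-7
after li $t6, 28: $t6=28
after li $t5, 35: $t5=35
after and $t1, $t5, 31: $t1=35&31=3
after and $t6, $t5, 3: $t6=35&3=3
sw $t1, (4) → M[4]=3
after and $t1, $t5, $t6: $t1=35&3=3
after neg $t1: $t1=-(3)=-3
after add $t1, $t5, 13: $t1=35+13=48
sw $t6, (44) → M[44]=3
sw $t1, (32) → M[32]=48
after mul $t1, $t5, $t6: $t1=35*3=105
halt.

48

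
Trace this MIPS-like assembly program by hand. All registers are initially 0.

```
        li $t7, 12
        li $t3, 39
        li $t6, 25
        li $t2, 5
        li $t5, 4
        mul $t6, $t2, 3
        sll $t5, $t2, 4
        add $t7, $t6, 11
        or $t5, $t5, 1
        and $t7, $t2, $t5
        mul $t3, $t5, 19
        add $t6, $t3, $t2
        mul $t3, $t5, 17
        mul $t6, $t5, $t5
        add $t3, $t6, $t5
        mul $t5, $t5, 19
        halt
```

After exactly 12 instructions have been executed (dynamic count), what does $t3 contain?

$t7=12
$t3=39
$t6=25
$t2=5
$t5=4
$t6=5*3=15
$t5=5<<4=80
$t7=15+11=26
$t5=80|1=81
$t7=5&81=1
$t3=81*19=1539
$t6=1539+5=1544
After step 12: $t3 = 1539.

1539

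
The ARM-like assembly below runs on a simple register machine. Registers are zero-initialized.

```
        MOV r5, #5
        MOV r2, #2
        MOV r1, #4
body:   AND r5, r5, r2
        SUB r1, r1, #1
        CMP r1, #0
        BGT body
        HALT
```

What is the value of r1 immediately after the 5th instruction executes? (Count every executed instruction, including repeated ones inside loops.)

r5=5
r2=2
r1=4
r5=5&2=0
r1=4-1=3
After step 5: r1 = 3.

3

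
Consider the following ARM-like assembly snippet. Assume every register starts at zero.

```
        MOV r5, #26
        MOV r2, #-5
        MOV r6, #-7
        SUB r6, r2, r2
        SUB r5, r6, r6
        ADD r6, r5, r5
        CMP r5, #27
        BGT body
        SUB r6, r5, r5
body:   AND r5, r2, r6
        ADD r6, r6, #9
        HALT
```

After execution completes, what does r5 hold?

r5=26
r2=-5
r6=-7
r6=(-5)-(-5)=0
r5=0-0=0
r6=0+0=0
CMP r5, #27  (cmp 0,27)
BGT body: not taken
r6=0-0=0
r5=(-5)&0=0
r6=0+9=9
halt.

0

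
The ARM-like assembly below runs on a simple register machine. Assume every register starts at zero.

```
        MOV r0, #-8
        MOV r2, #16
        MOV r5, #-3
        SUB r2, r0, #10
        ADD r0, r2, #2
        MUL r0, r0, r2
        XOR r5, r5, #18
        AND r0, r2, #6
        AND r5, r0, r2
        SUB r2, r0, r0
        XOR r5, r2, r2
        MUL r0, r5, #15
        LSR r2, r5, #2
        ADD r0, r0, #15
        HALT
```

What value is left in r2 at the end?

r0=-8
r2=16
r5=-3
r2=(-8)-10=-18
r0=(-18)+2=-16
r0=(-16)*(-18)=288
r5=(-3)^18=-17
r0=(-18)&6=6
r5=6&(-18)=6
r2=6-6=0
r5=0^0=0
r0=0*15=0
r2=0>>2=0
r0=0+15=15
halt.

0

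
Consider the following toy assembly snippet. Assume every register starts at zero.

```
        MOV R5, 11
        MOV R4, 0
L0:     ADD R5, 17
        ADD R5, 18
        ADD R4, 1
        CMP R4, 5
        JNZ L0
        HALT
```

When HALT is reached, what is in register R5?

after MOV R5, 11: R5=11
after MOV R4, 0: R4=0
after ADD R5, 17: R5=11+17=28
after ADD R5, 18: R5=28+18=46
after ADD R4, 1: R4=0+1=1
CMP R4, 5  (cmp 1,5)
JNZ L0: taken
after ADD R5, 17: R5=46+17=63
after ADD R5, 18: R5=63+18=81
after ADD R4, 1: R4=1+1=2
CMP R4, 5  (cmp 2,5)
JNZ L0: taken
after ADD R5, 17: R5=81+17=98
after ADD R5, 18: R5=98+18=116
after ADD R4, 1: R4=2+1=3
CMP R4, 5  (cmp 3,5)
JNZ L0: taken
after ADD R5, 17: R5=116+17=133
after ADD R5, 18: R5=133+18=151
after ADD R4, 1: R4=3+1=4
CMP R4, 5  (cmp 4,5)
JNZ L0: taken
after ADD R5, 17: R5=151+17=168
after ADD R5, 18: R5=168+18=186
after ADD R4, 1: R4=4+1=5
CMP R4, 5  (cmp 5,5)
JNZ L0: not taken
halt.

186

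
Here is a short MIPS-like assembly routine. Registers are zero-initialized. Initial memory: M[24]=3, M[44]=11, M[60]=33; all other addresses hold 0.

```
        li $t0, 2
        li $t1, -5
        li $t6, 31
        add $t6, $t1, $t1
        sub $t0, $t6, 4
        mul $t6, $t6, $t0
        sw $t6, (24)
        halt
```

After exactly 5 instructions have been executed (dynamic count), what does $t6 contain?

li $t0, 2 → $t0=2
li $t1, -5 → $t1=-5
li $t6, 31 → $t6=31
add $t6, $t1, $t1 → $t6=(-5)+(-5)=-10
sub $t0, $t6, 4 → $t0=(-10)-4=-14
After step 5: $t6 = -10.

-10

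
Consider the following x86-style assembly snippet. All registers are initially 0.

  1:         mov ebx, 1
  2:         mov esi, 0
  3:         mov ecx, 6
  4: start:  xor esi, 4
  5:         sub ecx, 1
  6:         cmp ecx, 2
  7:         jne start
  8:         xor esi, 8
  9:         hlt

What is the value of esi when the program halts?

after mov ebx, 1: ebx=1
after mov esi, 0: esi=0
after mov ecx, 6: ecx=6
after xor esi, 4: esi=0^4=4
after sub ecx, 1: ecx=6-1=5
cmp ecx, 2  (cmp 5,2)
jne start: taken
after xor esi, 4: esi=4^4=0
after sub ecx, 1: ecx=5-1=4
cmp ecx, 2  (cmp 4,2)
jne start: taken
after xor esi, 4: esi=0^4=4
after sub ecx, 1: ecx=4-1=3
cmp ecx, 2  (cmp 3,2)
jne start: taken
after xor esi, 4: esi=4^4=0
after sub ecx, 1: ecx=3-1=2
cmp ecx, 2  (cmp 2,2)
jne start: not taken
after xor esi, 8: esi=0^8=8
halt.

8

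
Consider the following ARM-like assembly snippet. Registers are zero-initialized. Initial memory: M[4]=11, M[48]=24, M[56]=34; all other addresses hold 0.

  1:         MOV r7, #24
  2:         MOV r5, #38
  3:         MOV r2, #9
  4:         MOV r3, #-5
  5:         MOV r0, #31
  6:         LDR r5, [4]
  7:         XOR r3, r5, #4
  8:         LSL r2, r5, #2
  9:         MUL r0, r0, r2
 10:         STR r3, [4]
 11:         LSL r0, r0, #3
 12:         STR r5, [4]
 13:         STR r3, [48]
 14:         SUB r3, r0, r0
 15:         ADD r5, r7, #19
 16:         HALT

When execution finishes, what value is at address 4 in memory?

11

r7=24
r5=38
r2=9
r3=-5
r0=31
r5=M[4]=11
r3=11^4=15
r2=11<<2=44
r0=31*44=1364
STR r3, [4] → M[4]=15
r0=1364<<3=10912
STR r5, [4] → M[4]=11
STR r3, [48] → M[48]=15
r3=10912-10912=0
r5=24+19=43
halt.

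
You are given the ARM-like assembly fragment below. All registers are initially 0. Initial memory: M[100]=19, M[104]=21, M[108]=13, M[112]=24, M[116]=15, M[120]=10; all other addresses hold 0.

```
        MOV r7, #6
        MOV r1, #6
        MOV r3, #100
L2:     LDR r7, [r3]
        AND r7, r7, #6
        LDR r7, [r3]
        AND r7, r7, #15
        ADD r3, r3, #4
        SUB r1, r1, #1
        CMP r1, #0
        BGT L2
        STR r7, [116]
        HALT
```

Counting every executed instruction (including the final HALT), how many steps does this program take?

53

r7=6
r1=6
r3=100
r7=M[100]=19
r7=19&6=2
r7=M[100]=19
r7=19&15=3
r3=100+4=104
r1=6-1=5
CMP r1, #0  (cmp 5,0)
BGT L2: taken
r7=M[104]=21
r7=21&6=4
r7=M[104]=21
r7=21&15=5
r3=104+4=108
r1=5-1=4
CMP r1, #0  (cmp 4,0)
BGT L2: taken
r7=M[108]=13
r7=13&6=4
r7=M[108]=13
r7=13&15=13
r3=108+4=112
r1=4-1=3
CMP r1, #0  (cmp 3,0)
BGT L2: taken
r7=M[112]=24
r7=24&6=0
r7=M[112]=24
r7=24&15=8
r3=112+4=116
r1=3-1=2
CMP r1, #0  (cmp 2,0)
BGT L2: taken
r7=M[116]=15
r7=15&6=6
r7=M[116]=15
r7=15&15=15
r3=116+4=120
r1=2-1=1
CMP r1, #0  (cmp 1,0)
BGT L2: taken
r7=M[120]=10
r7=10&6=2
r7=M[120]=10
r7=10&15=10
r3=120+4=124
r1=1-1=0
CMP r1, #0  (cmp 0,0)
BGT L2: not taken
STR r7, [116] → M[116]=10
halt.
Total executed instructions: 53.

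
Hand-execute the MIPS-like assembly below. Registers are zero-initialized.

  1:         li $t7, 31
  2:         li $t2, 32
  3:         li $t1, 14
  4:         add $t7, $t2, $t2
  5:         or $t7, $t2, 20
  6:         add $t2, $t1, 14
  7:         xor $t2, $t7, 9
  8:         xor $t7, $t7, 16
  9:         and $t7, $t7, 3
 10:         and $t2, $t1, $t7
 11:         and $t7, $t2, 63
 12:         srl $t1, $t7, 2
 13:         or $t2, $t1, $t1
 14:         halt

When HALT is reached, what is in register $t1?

0

after li $t7, 31: $t7=31
after li $t2, 32: $t2=32
after li $t1, 14: $t1=14
after add $t7, $t2, $t2: $t7=32+32=64
after or $t7, $t2, 20: $t7=32|20=52
after add $t2, $t1, 14: $t2=14+14=28
after xor $t2, $t7, 9: $t2=52^9=61
after xor $t7, $t7, 16: $t7=52^16=36
after and $t7, $t7, 3: $t7=36&3=0
after and $t2, $t1, $t7: $t2=14&0=0
after and $t7, $t2, 63: $t7=0&63=0
after srl $t1, $t7, 2: $t1=0>>2=0
after or $t2, $t1, $t1: $t2=0|0=0
halt.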